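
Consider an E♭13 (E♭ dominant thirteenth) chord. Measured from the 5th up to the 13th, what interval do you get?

E♭ dominant thirteenth: E♭-G-B♭-D♭-F-C.
That puts B♭ below C.
B♭ up to C spans 9 letter names and 14 semitones — a major ninth.

major ninth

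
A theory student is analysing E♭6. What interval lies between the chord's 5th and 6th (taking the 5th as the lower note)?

E♭6: E♭–G–B♭–C.
So we need the interval from B♭ up to C.
Counting 2 letters and 2 half steps from B♭ gives a major second.

major second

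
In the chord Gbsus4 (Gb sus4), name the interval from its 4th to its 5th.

The chord tones of Gb sus4 are Gb, Cb, Db.
4th = Cb; 5th = Db.
From Cb to Db is 2 semitones, exactly the major second.

major second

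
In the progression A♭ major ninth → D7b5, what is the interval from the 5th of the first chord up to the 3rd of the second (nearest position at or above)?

A2

The 5th of A♭ major ninth is E♭; the 3rd of D7b5 is F♯.
E♭ up to F♯ is 3 semitones, a half step wider than a major second, so the interval is augmented.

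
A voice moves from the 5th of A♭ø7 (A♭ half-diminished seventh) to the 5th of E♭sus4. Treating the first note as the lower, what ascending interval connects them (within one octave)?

A♭ø7 (A♭ half-diminished seventh) has E𝄫 as its 5th, and E♭sus4 has B♭ as its 5th.
E𝄫 up to B♭ is 8 semitones, a half step wider than a perfect fifth, so the interval is augmented.

augmented 5th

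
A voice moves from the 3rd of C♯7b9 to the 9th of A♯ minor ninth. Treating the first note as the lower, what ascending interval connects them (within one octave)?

The 3rd of C♯7b9 is E♯; the 9th of A♯ minor ninth is B♯.
From E♯ to B♯ is 7 semitones, exactly the perfect fifth.

P5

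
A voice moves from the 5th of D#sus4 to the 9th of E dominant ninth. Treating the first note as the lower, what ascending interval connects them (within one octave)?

D#sus4 has A# as its 5th, and E dominant ninth has F# as its 9th.
A# up to F# is 8 semitones, a half step narrower than a major sixth, so the interval is minor.

minor sixth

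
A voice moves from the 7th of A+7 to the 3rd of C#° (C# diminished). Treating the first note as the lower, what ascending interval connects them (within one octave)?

major sixth

A+7 has G as its 7th, and C#° (C# diminished) has E as its 3rd.
From G to E is 9 semitones, exactly the major sixth.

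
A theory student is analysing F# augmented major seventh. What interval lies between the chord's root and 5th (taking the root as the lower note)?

The chord tones of F# augmented major seventh are F#-A#-C##-E#.
That puts F# below C##.
F# up to C## is 8 semitones, a half step wider than a perfect fifth, so the interval is augmented.

augmented fifth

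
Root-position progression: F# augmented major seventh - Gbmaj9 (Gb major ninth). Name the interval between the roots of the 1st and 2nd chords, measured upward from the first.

d2

The roots are F# and Gb.
From F# to Gb: 0 semitones over a second = diminished.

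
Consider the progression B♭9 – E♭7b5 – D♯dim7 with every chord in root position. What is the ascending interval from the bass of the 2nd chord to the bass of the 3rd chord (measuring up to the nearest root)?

augmented 7th

The roots are E♭ and D♯.
From E♭ to D♯: 12 semitones over a seventh = augmented.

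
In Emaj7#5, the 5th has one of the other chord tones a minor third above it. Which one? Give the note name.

The chord tones of Emaj7#5 are E, G#, B#, D#.
The 5th is B#. A minor third above B# is D#.
D# is the chord's 7th.

D#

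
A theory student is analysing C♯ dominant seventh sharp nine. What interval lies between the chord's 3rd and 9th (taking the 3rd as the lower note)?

major seventh

C♯7#9 (C♯ dominant seventh sharp nine) is spelled C♯, E♯, G♯, B, D𝄪.
So we need the interval from E♯ up to D𝄪.
E♯ up to D𝄪 spans 7 letter names and 11 semitones — a major seventh.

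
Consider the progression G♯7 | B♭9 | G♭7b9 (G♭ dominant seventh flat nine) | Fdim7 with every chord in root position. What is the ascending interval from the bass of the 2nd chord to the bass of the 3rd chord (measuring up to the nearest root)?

m6

The roots are B♭ and G♭.
6 letter names make it a sixth; at 8 semitones (a half step narrower than major) the quality is minor.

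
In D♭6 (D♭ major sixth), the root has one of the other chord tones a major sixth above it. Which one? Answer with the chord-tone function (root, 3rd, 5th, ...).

6th

Spelling the chord: D♭-F-A♭-B♭.
The root is D♭. A major sixth above D♭ is B♭.
B♭ is the chord's 6th.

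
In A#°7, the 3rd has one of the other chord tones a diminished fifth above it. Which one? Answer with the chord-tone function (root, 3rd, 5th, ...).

7th

The chord tones of A# diminished seventh are A#–C#–E–G.
The 3rd is C#. A diminished fifth above C# is G.
G is the chord's 7th.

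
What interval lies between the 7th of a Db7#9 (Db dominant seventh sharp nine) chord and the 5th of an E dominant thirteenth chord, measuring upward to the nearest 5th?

augmented 7th

Db7#9 (Db dominant seventh sharp nine) has Cb as its 7th, and E dominant thirteenth has B as its 5th.
7 letter names make it a seventh; at 12 semitones (a half step wider than major) the quality is augmented.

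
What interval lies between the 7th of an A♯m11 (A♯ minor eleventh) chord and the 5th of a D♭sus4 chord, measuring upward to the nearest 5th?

A♯m11 (A♯ minor eleventh) has G♯ as its 7th, and D♭sus4 has A♭ as its 5th.
2 letter names make it a second; at 0 semitones (a whole step narrower than major) the quality is diminished.

diminished 2nd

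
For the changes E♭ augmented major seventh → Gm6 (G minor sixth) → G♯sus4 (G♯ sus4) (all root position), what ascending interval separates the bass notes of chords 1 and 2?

The roots are E♭ and G.
Counting 3 letters and 4 half steps from E♭ gives a major third.

major third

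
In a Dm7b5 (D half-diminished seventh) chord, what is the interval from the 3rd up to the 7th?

perfect 5th

The chord tones of Dm7b5 (D half-diminished seventh) are D, F, A♭, C.
So we need the interval from F up to C.
Counting 5 letters and 7 half steps from F gives a perfect fifth.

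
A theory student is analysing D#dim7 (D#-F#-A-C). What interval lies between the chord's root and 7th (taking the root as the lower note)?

diminished 7th

The root is D# and the 7th is C.
7 letter names make it a seventh; at 9 semitones (a whole step narrower than major) the quality is diminished.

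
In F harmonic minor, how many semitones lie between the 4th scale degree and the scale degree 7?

6

The scale is F G Ab Bb C Db E.
Bb up to E is an augmented fourth — 6 semitones.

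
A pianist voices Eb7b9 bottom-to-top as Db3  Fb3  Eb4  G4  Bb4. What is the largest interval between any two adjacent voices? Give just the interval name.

major 7th

Adjacent intervals: Db3→Fb3 = minor third; Fb3→Eb4 = major seventh; Eb4→G4 = major third; G4→Bb4 = minor third.
The largest is Fb3 to Eb4, a major seventh (11 semitones).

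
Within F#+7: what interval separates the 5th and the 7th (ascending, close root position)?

The chord tones of F#+7 are F#–A#–C##–E.
That puts C## below E.
C## up to E is 2 semitones, a whole step narrower than a major third, so the interval is diminished.

diminished third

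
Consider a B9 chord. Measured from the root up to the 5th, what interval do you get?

Spelling the chord: B-D#-F#-A-C#.
The root is B and the 5th is F#.
From B to F# is 7 semitones, exactly the perfect fifth.

P5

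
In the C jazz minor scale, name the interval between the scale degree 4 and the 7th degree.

augmented fourth

C melodic minor: C D Eb F G A B.
So we need the interval from F up to B.
4 letter names make it a fourth; at 6 semitones (a half step wider than perfect) the quality is augmented.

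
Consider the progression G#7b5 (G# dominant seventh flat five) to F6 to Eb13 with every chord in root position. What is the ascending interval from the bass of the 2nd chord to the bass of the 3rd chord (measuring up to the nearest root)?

minor seventh

The roots are F and Eb.
F up to Eb is 10 semitones, a half step narrower than a major seventh, so the interval is minor.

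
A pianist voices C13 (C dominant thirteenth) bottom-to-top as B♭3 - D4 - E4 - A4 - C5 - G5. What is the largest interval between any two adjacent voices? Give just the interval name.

perfect fifth

Adjacent intervals: B♭3→D4 = major third; D4→E4 = major second; E4→A4 = perfect fourth; A4→C5 = minor third; C5→G5 = perfect fifth.
The largest is C5 to G5, a perfect fifth (7 semitones).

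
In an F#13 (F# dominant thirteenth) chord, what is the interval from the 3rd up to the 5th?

m3

F#13 (F# dominant thirteenth): F#–A#–C#–E–G#–D#.
3rd = A#; 5th = C#.
3 letter names make it a third; at 3 semitones (a half step narrower than major) the quality is minor.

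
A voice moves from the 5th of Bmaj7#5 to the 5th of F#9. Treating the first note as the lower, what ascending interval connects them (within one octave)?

The 5th of Bmaj7#5 is F##; the 5th of F#9 is C#.
5 letter names make it a fifth; at 6 semitones (a half step narrower than perfect) the quality is diminished.

diminished fifth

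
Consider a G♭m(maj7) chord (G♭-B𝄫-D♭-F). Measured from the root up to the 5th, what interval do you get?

perfect 5th

So we need the interval from G♭ up to D♭.
G♭ up to D♭ spans 5 letter names and 7 semitones — a perfect fifth.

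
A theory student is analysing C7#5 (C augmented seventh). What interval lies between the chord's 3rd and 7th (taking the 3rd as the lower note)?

d5

C augmented seventh: C E G♯ B♭.
So we need the interval from E up to B♭.
From E to B♭: 6 semitones over a fifth = diminished.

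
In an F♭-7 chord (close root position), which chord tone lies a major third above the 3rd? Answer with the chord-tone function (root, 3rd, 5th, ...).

5th

The chord tones of F♭-7 are F♭–A𝄫–C♭–E𝄫.
The 3rd is A𝄫. A major third above A𝄫 is C♭.
C♭ is the chord's 5th.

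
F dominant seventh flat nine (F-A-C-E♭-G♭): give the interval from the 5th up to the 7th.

minor third

The 5th is C and the 7th is E♭.
From C to E♭: 3 semitones over a third = minor.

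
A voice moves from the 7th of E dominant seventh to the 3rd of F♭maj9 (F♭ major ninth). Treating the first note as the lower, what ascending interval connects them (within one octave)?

E dominant seventh has D as its 7th, and F♭maj9 (F♭ major ninth) has A♭ as its 3rd.
From D to A♭: 6 semitones over a fifth = diminished.

diminished fifth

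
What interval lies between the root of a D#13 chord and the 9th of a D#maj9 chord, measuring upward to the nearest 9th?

major second

The root of D#13 is D#; the 9th of D#maj9 is E#.
Counting 2 letters and 2 half steps from D# gives a major second.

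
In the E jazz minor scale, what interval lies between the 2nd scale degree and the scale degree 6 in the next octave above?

The scale runs E F# G A B C# D#.
2nd scale degree = F#; 6th scale degree (up an octave) = C#.
F# up to C# spans 12 letter names and 19 semitones — a perfect twelfth.

perfect twelfth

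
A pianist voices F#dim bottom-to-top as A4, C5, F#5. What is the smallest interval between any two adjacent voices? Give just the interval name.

minor third

Adjacent intervals: A4→C5 = minor third; C5→F#5 = augmented fourth.
The smallest is A4 to C5, a minor third (3 semitones).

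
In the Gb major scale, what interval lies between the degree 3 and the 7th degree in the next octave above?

perfect twelfth

Spelling the Gb major scale: Gb Ab Bb Cb Db Eb F.
So we need the interval from Bb up to F.
From Bb to F is 19 semitones, exactly the perfect twelfth.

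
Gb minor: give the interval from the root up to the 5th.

The chord tones of Gbmin are Gb–Bbb–Db.
So we need the interval from Gb up to Db.
From Gb to Db is 7 semitones, exactly the perfect fifth.

perfect fifth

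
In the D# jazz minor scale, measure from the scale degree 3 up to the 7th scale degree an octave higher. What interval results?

D# melodic minor: D# E# F# G# A# B# C##.
That puts F# below C##.
12 letter names make it a twelfth; at 20 semitones (a half step wider than perfect) the quality is augmented.

A12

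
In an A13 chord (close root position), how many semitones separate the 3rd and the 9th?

10

Spelling the chord: A C# E G B F#.
C# to B is a minor seventh: 10 semitones.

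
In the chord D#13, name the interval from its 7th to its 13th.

major seventh

The chord tones of D#13 are D#–F##–A#–C#–E#–B#.
That puts C# below B#.
Counting 7 letters and 11 half steps from C# gives a major seventh.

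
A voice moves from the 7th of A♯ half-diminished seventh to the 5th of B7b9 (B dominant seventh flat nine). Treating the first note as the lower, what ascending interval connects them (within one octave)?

A♯ half-diminished seventh has G♯ as its 7th, and B7b9 (B dominant seventh flat nine) has F♯ as its 5th.
From G♯ to F♯: 10 semitones over a seventh = minor.

minor seventh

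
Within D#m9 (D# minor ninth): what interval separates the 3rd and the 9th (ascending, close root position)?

major 7th

D# minor ninth is spelled D#-F#-A#-C#-E#.
So we need the interval from F# up to E#.
F# up to E# spans 7 letter names and 11 semitones — a major seventh.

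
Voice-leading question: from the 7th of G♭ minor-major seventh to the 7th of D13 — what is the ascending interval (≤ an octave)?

G♭ minor-major seventh has F as its 7th, and D13 has C as its 7th.
From F to C is 7 semitones, exactly the perfect fifth.

perfect fifth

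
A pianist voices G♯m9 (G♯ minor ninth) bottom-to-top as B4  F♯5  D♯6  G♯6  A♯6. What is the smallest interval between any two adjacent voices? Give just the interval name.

major second

Adjacent intervals: B4→F♯5 = perfect fifth; F♯5→D♯6 = major sixth; D♯6→G♯6 = perfect fourth; G♯6→A♯6 = major second.
The smallest is G♯6 to A♯6, a major second (2 semitones).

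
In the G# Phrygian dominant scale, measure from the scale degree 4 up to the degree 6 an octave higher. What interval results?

m10

Spelling the G# Phrygian dominant scale: G# A B# C# D# E F#.
Scale degree 4 = C#; scale degree 6 (up an octave) = E.
10 letter names make it a tenth; at 15 semitones (a half step narrower than major) the quality is minor.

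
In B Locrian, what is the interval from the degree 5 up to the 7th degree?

M3

Spelling B Locrian: B C D E F G A.
Degree 5 = F; scale degree 7 = A.
F up to A spans 3 letter names and 4 semitones — a major third.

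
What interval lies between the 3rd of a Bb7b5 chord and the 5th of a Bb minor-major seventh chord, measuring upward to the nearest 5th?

Bb7b5 has D as its 3rd, and Bb minor-major seventh has F as its 5th.
From D to F: 3 semitones over a third = minor.

minor 3rd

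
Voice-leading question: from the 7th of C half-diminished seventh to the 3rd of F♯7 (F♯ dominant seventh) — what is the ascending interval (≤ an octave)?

augmented seventh

The 7th of C half-diminished seventh is B♭; the 3rd of F♯7 (F♯ dominant seventh) is A♯.
7 letter names make it a seventh; at 12 semitones (a half step wider than major) the quality is augmented.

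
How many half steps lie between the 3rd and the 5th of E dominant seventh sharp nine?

Spelling the chord: E, G#, B, D, F##.
G# to B is a minor third: 3 semitones.

3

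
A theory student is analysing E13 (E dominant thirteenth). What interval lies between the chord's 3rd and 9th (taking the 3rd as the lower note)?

E dominant thirteenth: E, G#, B, D, F#, C#.
So we need the interval from G# up to F#.
From G# to F#: 10 semitones over a seventh = minor.

minor 7th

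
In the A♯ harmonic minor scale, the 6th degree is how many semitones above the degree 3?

5

The scale is A♯ B♯ C♯ D♯ E♯ F♯ G𝄪.
C♯ up to F♯ is a perfect fourth — 5 semitones.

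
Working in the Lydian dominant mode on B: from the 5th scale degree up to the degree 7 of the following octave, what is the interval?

minor tenth

The scale runs B C# D# E# F# G# A.
The 5th scale degree is F# and the degree 7 (up an octave) is A.
F# up to A is 15 semitones, a half step narrower than a major tenth, so the interval is minor.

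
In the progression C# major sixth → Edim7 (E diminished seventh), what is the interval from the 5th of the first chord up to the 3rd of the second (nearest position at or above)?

diminished octave

C# major sixth has G# as its 5th, and Edim7 (E diminished seventh) has G as its 3rd.
From G# to G: 11 semitones over an octave = diminished.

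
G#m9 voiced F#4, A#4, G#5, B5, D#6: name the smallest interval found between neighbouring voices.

Adjacent intervals: F#4→A#4 = major third; A#4→G#5 = minor seventh; G#5→B5 = minor third; B5→D#6 = major third.
The smallest is G#5 to B5, a minor third (3 semitones).

minor 3rd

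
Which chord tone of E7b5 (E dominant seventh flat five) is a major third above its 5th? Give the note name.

D

E7b5 is spelled E–G#–Bb–D.
The 5th is Bb. A major third above Bb is D.
D is the chord's 7th.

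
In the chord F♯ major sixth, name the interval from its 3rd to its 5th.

minor third

F♯6: F♯ A♯ C♯ D♯.
So we need the interval from A♯ up to C♯.
A♯ up to C♯ is 3 semitones, a half step narrower than a major third, so the interval is minor.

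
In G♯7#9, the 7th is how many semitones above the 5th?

G♯7#9 is spelled G♯–B♯–D♯–F♯–A𝄪.
D♯ to F♯ is a minor third: 3 semitones.

3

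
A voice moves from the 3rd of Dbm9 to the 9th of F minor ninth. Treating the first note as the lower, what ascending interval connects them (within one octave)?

augmented second

Dbm9 has Fb as its 3rd, and F minor ninth has G as its 9th.
From Fb to G: 3 semitones over a second = augmented.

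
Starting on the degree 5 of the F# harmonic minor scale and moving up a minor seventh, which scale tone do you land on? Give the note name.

B

The scale is F# G# A B C# D E#.
The degree 5 is C#; a minor seventh above that is B — scale degree 4.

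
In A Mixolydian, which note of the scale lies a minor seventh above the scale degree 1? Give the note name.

The scale is A B C# D E F# G.
The scale degree 1 is A; a minor seventh above that is G — scale degree 7.

G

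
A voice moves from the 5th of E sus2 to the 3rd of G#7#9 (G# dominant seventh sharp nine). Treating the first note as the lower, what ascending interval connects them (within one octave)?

E sus2 has B as its 5th, and G#7#9 (G# dominant seventh sharp nine) has B# as its 3rd.
From B to B#: 1 semitone over a unison = augmented.

augmented unison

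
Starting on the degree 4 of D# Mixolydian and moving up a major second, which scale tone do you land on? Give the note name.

The scale is D# E# F## G# A# B# C#.
The degree 4 is G#; a major second above that is A# — scale degree 5.

A#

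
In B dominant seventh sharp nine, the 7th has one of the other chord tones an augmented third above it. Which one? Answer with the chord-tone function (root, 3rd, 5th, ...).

B7#9 (B dominant seventh sharp nine) is spelled B-D#-F#-A-C##.
The 7th is A. An augmented third above A is C##.
C## is the chord's 9th.

9th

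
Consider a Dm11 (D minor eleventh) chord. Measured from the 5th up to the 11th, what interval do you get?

The chord tones of D minor eleventh are D–F–A–C–E–G.
So we need the interval from A up to G.
From A to G: 10 semitones over a seventh = minor.

minor seventh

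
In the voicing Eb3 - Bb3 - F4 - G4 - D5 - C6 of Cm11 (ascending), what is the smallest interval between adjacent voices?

Adjacent intervals: Eb3→Bb3 = perfect fifth; Bb3→F4 = perfect fifth; F4→G4 = major second; G4→D5 = perfect fifth; D5→C6 = minor seventh.
The smallest is F4 to G4, a major second (2 semitones).

M2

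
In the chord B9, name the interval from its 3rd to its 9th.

B dominant ninth: B D♯ F♯ A C♯.
That puts D♯ below C♯.
From D♯ to C♯: 10 semitones over a seventh = minor.

minor seventh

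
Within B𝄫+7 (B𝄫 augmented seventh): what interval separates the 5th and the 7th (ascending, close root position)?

B𝄫+7 (B𝄫 augmented seventh): B𝄫-D♭-F-A𝄫.
5th = F; 7th = A𝄫.
From F to A𝄫: 2 semitones over a third = diminished.

diminished 3rd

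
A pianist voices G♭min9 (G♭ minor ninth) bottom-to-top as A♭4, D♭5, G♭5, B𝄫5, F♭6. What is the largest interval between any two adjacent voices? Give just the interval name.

perfect 5th

Adjacent intervals: A♭4→D♭5 = perfect fourth; D♭5→G♭5 = perfect fourth; G♭5→B𝄫5 = minor third; B𝄫5→F♭6 = perfect fifth.
The largest is B𝄫5 to F♭6, a perfect fifth (7 semitones).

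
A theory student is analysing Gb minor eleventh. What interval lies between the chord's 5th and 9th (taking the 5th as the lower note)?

The chord tones of Gbm11 are Gb, Bbb, Db, Fb, Ab, Cb.
That puts Db below Ab.
Db up to Ab spans 5 letter names and 7 semitones — a perfect fifth.

perfect fifth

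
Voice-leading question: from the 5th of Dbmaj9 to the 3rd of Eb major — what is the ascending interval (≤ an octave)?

The 5th of Dbmaj9 is Ab; the 3rd of Eb major is G.
From Ab to G is 11 semitones, exactly the major seventh.

M7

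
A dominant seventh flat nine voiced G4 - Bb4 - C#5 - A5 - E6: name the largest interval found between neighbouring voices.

minor 6th

Adjacent intervals: G4→Bb4 = minor third; Bb4→C#5 = augmented second; C#5→A5 = minor sixth; A5→E6 = perfect fifth.
The largest is C#5 to A5, a minor sixth (8 semitones).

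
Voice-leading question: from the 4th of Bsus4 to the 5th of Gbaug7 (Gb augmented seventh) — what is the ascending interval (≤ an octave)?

Bsus4 has E as its 4th, and Gbaug7 (Gb augmented seventh) has D as its 5th.
E up to D is 10 semitones, a half step narrower than a major seventh, so the interval is minor.

minor 7th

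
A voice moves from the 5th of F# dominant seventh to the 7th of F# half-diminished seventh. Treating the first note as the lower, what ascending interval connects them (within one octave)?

The 5th of F# dominant seventh is C#; the 7th of F# half-diminished seventh is E.
C# up to E is 3 semitones, a half step narrower than a major third, so the interval is minor.

minor 3rd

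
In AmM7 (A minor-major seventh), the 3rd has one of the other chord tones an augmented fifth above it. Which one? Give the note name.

The chord tones of AmM7 are A C E G#.
The 3rd is C. An augmented fifth above C is G#.
G# is the chord's 7th.

G#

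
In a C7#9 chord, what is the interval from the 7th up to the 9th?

augmented third

Spelling the chord: C-E-G-Bb-D#.
That puts Bb below D#.
Bb up to D# is 5 semitones, a half step wider than a major third, so the interval is augmented.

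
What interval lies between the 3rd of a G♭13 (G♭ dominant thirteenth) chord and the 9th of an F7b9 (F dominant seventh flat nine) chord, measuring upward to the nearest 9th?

minor 6th

The 3rd of G♭13 (G♭ dominant thirteenth) is B♭; the 9th of F7b9 (F dominant seventh flat nine) is G♭.
B♭ up to G♭ is 8 semitones, a half step narrower than a major sixth, so the interval is minor.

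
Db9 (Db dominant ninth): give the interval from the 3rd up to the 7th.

Db9 (Db dominant ninth) is spelled Db, F, Ab, Cb, Eb.
The 3rd is F and the 7th is Cb.
F up to Cb is 6 semitones, a half step narrower than a perfect fifth, so the interval is diminished.
This 3–7 tritone is the characteristic tension at the heart of the dominant sound.

diminished fifth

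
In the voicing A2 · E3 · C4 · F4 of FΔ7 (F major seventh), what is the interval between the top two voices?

Those voices are C4 and F4.
From C to F is 5 semitones, exactly the perfect fourth.

perfect fourth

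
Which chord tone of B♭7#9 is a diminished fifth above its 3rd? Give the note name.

B♭7#9: B♭–D–F–A♭–C♯.
The 3rd is D. A diminished fifth above D is A♭.
A♭ is the chord's 7th.

Ab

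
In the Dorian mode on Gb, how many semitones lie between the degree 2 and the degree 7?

8

The scale is Gb Ab Bbb Cb Db Eb Fb.
Ab up to Fb is a minor sixth — 8 semitones.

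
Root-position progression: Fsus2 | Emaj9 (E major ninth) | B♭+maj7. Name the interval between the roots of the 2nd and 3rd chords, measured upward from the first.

diminished 5th

The roots are E and B♭.
5 letter names make it a fifth; at 6 semitones (a half step narrower than perfect) the quality is diminished.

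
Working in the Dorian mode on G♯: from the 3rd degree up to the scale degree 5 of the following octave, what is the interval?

G♯ dorian: G♯ A♯ B C♯ D♯ E♯ F♯.
The 3rd degree is B and the 5th degree (up an octave) is D♯.
B up to D♯ spans 10 letter names and 16 semitones — a major tenth.

major tenth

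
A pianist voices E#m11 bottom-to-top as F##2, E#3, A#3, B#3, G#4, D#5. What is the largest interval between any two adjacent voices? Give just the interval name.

minor seventh

Adjacent intervals: F##2→E#3 = minor seventh; E#3→A#3 = perfect fourth; A#3→B#3 = major second; B#3→G#4 = minor sixth; G#4→D#5 = perfect fifth.
The largest is F##2 to E#3, a minor seventh (10 semitones).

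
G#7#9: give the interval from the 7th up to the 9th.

Spelling the chord: G#–B#–D#–F#–A##.
That puts F# below A##.
From F# to A##: 5 semitones over a third = augmented.

augmented 3rd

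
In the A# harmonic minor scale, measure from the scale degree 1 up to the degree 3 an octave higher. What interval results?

Spelling the A# harmonic minor scale: A# B# C# D# E# F# G##.
That puts A# below C#.
10 letter names make it a tenth; at 15 semitones (a half step narrower than major) the quality is minor.

minor tenth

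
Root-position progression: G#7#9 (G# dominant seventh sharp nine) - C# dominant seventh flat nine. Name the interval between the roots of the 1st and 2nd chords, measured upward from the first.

perfect 4th

The roots are G# and C#.
G# up to C# spans 4 letter names and 5 semitones — a perfect fourth.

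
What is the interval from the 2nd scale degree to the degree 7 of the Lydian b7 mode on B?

B lydian dominant: B C♯ D♯ E♯ F♯ G♯ A.
2nd scale degree = C♯; degree 7 = A.
C♯ up to A is 8 semitones, a half step narrower than a major sixth, so the interval is minor.

minor 6th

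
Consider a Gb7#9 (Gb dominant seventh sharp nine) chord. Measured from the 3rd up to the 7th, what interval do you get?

diminished fifth

The chord tones of Gb7#9 (Gb dominant seventh sharp nine) are Gb Bb Db Fb A.
3rd = Bb; 7th = Fb.
5 letter names make it a fifth; at 6 semitones (a half step narrower than perfect) the quality is diminished.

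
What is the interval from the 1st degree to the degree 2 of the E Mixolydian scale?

E mixolydian: E F♯ G♯ A B C♯ D.
1st degree = E; 2nd scale degree = F♯.
Counting 2 letters and 2 half steps from E gives a major second.

major 2nd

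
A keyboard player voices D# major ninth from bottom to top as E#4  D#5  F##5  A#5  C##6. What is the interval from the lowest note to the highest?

The outer voices are E#4 and C##6.
Counting 13 letters and 21 half steps from E# gives a major thirteenth.

M13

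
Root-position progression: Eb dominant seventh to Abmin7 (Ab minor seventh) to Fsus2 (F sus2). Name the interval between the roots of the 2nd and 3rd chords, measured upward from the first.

major 6th

The roots are Ab and F.
Counting 6 letters and 9 half steps from Ab gives a major sixth.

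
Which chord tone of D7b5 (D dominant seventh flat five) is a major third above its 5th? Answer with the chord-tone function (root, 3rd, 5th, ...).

Spelling the chord: D, F#, Ab, C.
The 5th is Ab. A major third above Ab is C.
C is the chord's 7th.

7th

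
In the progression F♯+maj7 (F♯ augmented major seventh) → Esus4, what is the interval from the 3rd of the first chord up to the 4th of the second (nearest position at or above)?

diminished octave

F♯+maj7 (F♯ augmented major seventh) has A♯ as its 3rd, and Esus4 has A as its 4th.
8 letter names make it an octave; at 11 semitones (a half step narrower than perfect) the quality is diminished.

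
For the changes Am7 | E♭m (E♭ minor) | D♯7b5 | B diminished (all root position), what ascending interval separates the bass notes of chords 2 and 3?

The roots are E♭ and D♯.
From E♭ to D♯: 12 semitones over a seventh = augmented.

augmented seventh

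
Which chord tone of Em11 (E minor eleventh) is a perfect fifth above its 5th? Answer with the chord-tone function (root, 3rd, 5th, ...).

Spelling the chord: E-G-B-D-F#-A.
The 5th is B. A perfect fifth above B is F#.
F# is the chord's 9th.

9th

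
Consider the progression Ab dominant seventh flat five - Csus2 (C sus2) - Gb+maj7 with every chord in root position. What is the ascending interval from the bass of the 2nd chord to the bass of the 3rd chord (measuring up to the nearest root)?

The roots are C and Gb.
C up to Gb is 6 semitones, a half step narrower than a perfect fifth, so the interval is diminished.

diminished 5th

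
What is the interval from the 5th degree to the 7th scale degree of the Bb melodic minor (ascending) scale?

Bb melodic minor: Bb C Db Eb F G A.
The 5th degree is F and the degree 7 is A.
F up to A spans 3 letter names and 4 semitones — a major third.

major 3rd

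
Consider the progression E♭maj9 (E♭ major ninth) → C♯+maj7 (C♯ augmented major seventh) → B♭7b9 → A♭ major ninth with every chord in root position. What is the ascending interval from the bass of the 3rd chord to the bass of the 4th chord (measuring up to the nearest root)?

The roots are B♭ and A♭.
7 letter names make it a seventh; at 10 semitones (a half step narrower than major) the quality is minor.

minor seventh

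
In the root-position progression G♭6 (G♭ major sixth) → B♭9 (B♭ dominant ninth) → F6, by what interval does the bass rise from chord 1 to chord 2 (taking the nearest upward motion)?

The roots are G♭ and B♭.
G♭ up to B♭ spans 3 letter names and 4 semitones — a major third.

M3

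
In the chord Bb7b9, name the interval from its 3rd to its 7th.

Spelling the chord: Bb, D, F, Ab, Cb.
That puts D below Ab.
From D to Ab: 6 semitones over a fifth = diminished.

diminished fifth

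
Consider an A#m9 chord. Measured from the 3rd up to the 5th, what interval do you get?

major 3rd

A#m9 is spelled A#, C#, E#, G#, B#.
So we need the interval from C# up to E#.
C# up to E# spans 3 letter names and 4 semitones — a major third.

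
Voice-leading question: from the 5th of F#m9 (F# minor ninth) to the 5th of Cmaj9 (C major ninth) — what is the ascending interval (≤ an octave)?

F#m9 (F# minor ninth) has C# as its 5th, and Cmaj9 (C major ninth) has G as its 5th.
5 letter names make it a fifth; at 6 semitones (a half step narrower than perfect) the quality is diminished.

diminished fifth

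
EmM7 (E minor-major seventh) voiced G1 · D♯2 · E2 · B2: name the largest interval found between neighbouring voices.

Adjacent intervals: G1→D♯2 = augmented fifth; D♯2→E2 = minor second; E2→B2 = perfect fifth.
The largest is G1 to D♯2, an augmented fifth (8 semitones).

augmented fifth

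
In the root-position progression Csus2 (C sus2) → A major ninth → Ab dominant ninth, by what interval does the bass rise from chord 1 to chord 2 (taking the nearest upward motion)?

major sixth

The roots are C and A.
Counting 6 letters and 9 half steps from C gives a major sixth.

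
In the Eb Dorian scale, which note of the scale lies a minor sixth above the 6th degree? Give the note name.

Ab

The scale is Eb F Gb Ab Bb C Db.
The 6th degree is C; a minor sixth above that is Ab — scale degree 4.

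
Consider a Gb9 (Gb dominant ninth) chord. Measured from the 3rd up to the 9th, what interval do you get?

Gb9 (Gb dominant ninth): Gb–Bb–Db–Fb–Ab.
3rd = Bb; 9th = Ab.
Bb up to Ab is 10 semitones, a half step narrower than a major seventh, so the interval is minor.

minor seventh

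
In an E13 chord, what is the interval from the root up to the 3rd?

major third

E13: E–G♯–B–D–F♯–C♯.
The root is E and the 3rd is G♯.
Counting 3 letters and 4 half steps from E gives a major third.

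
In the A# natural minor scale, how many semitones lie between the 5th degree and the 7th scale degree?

The scale is A# B# C# D# E# F# G#.
E# up to G# is a minor third — 3 semitones.

3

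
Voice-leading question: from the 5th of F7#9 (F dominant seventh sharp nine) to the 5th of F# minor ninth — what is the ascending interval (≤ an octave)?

augmented unison

F7#9 (F dominant seventh sharp nine) has C as its 5th, and F# minor ninth has C# as its 5th.
C up to C# is 1 semitone, a half step wider than a perfect unison, so the interval is augmented.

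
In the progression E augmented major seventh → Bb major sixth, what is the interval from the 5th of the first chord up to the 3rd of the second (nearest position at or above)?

E augmented major seventh has B# as its 5th, and Bb major sixth has D as its 3rd.
From B# to D: 2 semitones over a third = diminished.

diminished 3rd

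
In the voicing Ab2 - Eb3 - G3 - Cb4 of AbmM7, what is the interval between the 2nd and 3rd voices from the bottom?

Those voices are Eb3 and G3.
From Eb to G is 4 semitones, exactly the major third.

major third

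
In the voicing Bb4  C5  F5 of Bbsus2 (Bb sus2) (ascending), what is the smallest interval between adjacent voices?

Adjacent intervals: Bb4→C5 = major second; C5→F5 = perfect fourth.
The smallest is Bb4 to C5, a major second (2 semitones).

major second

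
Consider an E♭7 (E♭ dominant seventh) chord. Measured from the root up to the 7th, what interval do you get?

The chord tones of E♭7 (E♭ dominant seventh) are E♭, G, B♭, D♭.
That puts E♭ below D♭.
E♭ up to D♭ is 10 semitones, a half step narrower than a major seventh, so the interval is minor.

minor 7th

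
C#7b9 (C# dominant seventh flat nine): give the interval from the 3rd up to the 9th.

diminished seventh

Spelling the chord: C#-E#-G#-B-D.
The 3rd is E# and the 9th is D.
E# up to D is 9 semitones, a whole step narrower than a major seventh, so the interval is diminished.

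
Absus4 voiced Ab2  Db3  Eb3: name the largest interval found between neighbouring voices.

Adjacent intervals: Ab2→Db3 = perfect fourth; Db3→Eb3 = major second.
The largest is Ab2 to Db3, a perfect fourth (5 semitones).

perfect fourth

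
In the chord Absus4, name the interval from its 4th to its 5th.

major second

Absus4: Ab Db Eb.
4th = Db; 5th = Eb.
Db up to Eb spans 2 letter names and 2 semitones — a major second.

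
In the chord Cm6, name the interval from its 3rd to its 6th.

Spelling the chord: C–Eb–G–A.
The 3rd is Eb and the 6th is A.
Eb up to A is 6 semitones, a half step wider than a perfect fourth, so the interval is augmented.

augmented fourth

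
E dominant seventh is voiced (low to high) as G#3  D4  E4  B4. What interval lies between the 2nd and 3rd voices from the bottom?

Those voices are D4 and E4.
D up to E spans 2 letter names and 2 semitones — a major second.

major second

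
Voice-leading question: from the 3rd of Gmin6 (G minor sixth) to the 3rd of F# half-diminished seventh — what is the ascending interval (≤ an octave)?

The 3rd of Gmin6 (G minor sixth) is Bb; the 3rd of F# half-diminished seventh is A.
From Bb to A is 11 semitones, exactly the major seventh.

major 7th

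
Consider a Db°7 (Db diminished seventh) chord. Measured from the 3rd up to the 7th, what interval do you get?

Db°7 (Db diminished seventh) is spelled Db Fb Abb Cbb.
The 3rd is Fb and the 7th is Cbb.
5 letter names make it a fifth; at 6 semitones (a half step narrower than perfect) the quality is diminished.

diminished fifth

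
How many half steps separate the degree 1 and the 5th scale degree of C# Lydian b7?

7

The scale is C# D# E# F## G# A# B.
C# up to G# is a perfect fifth — 7 semitones.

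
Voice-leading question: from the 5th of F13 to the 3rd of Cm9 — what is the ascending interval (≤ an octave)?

The 5th of F13 is C; the 3rd of Cm9 is Eb.
From C to Eb: 3 semitones over a third = minor.

minor 3rd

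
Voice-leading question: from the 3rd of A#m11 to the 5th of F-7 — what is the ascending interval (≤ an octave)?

diminished octave

A#m11 has C# as its 3rd, and F-7 has C as its 5th.
8 letter names make it an octave; at 11 semitones (a half step narrower than perfect) the quality is diminished.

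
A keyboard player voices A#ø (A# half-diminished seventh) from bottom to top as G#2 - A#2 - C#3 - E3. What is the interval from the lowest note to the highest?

The outer voices are G#2 and E3.
From G# to E: 8 semitones over a sixth = minor.

minor sixth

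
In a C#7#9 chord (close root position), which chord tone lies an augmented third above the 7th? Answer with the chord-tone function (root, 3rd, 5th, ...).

9th

Spelling the chord: C#-E#-G#-B-D##.
The 7th is B. An augmented third above B is D##.
D## is the chord's 9th.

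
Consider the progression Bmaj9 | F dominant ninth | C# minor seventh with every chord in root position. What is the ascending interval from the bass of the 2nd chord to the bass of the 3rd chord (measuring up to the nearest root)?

augmented 5th

The roots are F and C#.
From F to C#: 8 semitones over a fifth = augmented.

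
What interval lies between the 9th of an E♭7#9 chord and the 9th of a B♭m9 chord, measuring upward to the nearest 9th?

E♭7#9 has F♯ as its 9th, and B♭m9 has C as its 9th.
From F♯ to C: 6 semitones over a fifth = diminished.

diminished fifth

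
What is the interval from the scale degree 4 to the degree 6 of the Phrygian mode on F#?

minor third

Spelling the Phrygian mode on F#: F# G A B C# D E.
So we need the interval from B up to D.
3 letter names make it a third; at 3 semitones (a half step narrower than major) the quality is minor.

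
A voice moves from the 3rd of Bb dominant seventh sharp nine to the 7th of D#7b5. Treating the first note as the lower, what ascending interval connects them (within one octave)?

major seventh

The 3rd of Bb dominant seventh sharp nine is D; the 7th of D#7b5 is C#.
D up to C# spans 7 letter names and 11 semitones — a major seventh.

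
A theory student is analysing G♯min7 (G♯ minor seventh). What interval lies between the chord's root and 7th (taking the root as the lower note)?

G♯-7: G♯-B-D♯-F♯.
So we need the interval from G♯ up to F♯.
7 letter names make it a seventh; at 10 semitones (a half step narrower than major) the quality is minor.

minor 7th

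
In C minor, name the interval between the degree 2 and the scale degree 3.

minor second

Spelling C minor: C D E♭ F G A♭ B♭.
That puts D below E♭.
From D to E♭: 1 semitone over a second = minor.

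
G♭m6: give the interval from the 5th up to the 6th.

major 2nd

The chord tones of G♭m6 are G♭ B𝄫 D♭ E♭.
So we need the interval from D♭ up to E♭.
Counting 2 letters and 2 half steps from D♭ gives a major second.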